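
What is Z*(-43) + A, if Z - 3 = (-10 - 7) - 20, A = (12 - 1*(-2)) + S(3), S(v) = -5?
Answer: 1471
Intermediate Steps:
A = 9 (A = (12 - 1*(-2)) - 5 = (12 + 2) - 5 = 14 - 5 = 9)
Z = -34 (Z = 3 + ((-10 - 7) - 20) = 3 + (-17 - 20) = 3 - 37 = -34)
Z*(-43) + A = -34*(-43) + 9 = 1462 + 9 = 1471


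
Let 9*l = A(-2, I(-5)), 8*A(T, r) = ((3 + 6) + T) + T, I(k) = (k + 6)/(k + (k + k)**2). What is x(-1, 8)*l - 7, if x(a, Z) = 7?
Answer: -469/72 ≈ -6.5139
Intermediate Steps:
I(k) = (6 + k)/(k + 4*k**2) (I(k) = (6 + k)/(k + (2*k)**2) = (6 + k)/(k + 4*k**2))
A(T, r) = 9/8 + T/4 (A(T, r) = (((3 + 6) + T) + T)/8 = ((9 + T) + T)/8 = (9 + 2*T)/8 = 9/8 + T/4)
l = 5/72 (l = (9/8 + (1/4)*(-2))/9 = (9/8 - 1/2)/9 = (1/9)*(5/8) = 5/72 ≈ 0.069444)
x(-1, 8)*l - 7 = 7*(5/72) - 7 = 35/72 - 7 = -469/72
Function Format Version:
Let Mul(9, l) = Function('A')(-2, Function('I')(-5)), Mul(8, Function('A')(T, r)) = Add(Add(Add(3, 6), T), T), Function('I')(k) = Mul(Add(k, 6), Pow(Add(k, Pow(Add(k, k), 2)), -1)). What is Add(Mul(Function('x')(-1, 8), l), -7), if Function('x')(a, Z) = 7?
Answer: Rational(-469, 72) ≈ -6.5139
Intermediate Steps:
Function('I')(k) = Mul(Pow(Add(k, Mul(4, Pow(k, 2))), -1), Add(6, k)) (Function('I')(k) = Mul(Add(6, k), Pow(Add(k, Pow(Mul(2, k), 2)), -1)) = Mul(Add(6, k), Pow(Add(k, Mul(4, Pow(k, 2))), -1)) = Mul(Pow(Add(k, Mul(4, Pow(k, 2))), -1), Add(6, k)))
Function('A')(T, r) = Add(Rational(9, 8), Mul(Rational(1, 4), T)) (Function('A')(T, r) = Mul(Rational(1, 8), Add(Add(Add(3, 6), T), T)) = Mul(Rational(1, 8), Add(Add(9, T), T)) = Mul(Rational(1, 8), Add(9, Mul(2, T))) = Add(Rational(9, 8), Mul(Rational(1, 4), T)))
l = Rational(5, 72) (l = Mul(Rational(1, 9), Add(Rational(9, 8), Mul(Rational(1, 4), -2))) = Mul(Rational(1, 9), Add(Rational(9, 8), Rational(-1, 2))) = Mul(Rational(1, 9), Rational(5, 8)) = Rational(5, 72) ≈ 0.069444)
Add(Mul(Function('x')(-1, 8), l), -7) = Add(Mul(7, Rational(5, 72)), -7) = Add(Rational(35, 72), -7) = Rational(-469, 72)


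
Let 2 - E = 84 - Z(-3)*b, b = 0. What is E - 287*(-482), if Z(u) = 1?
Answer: 138252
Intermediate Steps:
E = -82 (E = 2 - (84 - 1*0) = 2 - (84 + 0) = 2 - 1*84 = 2 - 84 = -82)
E - 287*(-482) = -82 - 287*(-482) = -82 + 138334 = 138252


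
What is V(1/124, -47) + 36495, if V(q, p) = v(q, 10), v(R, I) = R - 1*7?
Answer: 4524513/124 ≈ 36488.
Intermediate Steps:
v(R, I) = -7 + R (v(R, I) = R - 7 = -7 + R)
V(q, p) = -7 + q
V(1/124, -47) + 36495 = (-7 + 1/124) + 36495 = -867/124 + 36495 = 4524513/124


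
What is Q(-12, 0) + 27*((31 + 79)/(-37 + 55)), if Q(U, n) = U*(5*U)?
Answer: 885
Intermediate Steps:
Q(U, n) = 5*U²
Q(-12, 0) + 27*((31 + 79)/(-37 + 55)) = 5*(-12)² + 27*((31 + 79)/(-37 + 55)) = 5*144 + 27*(110/18) = 720 + 27*(110*(1/18)) = 720 + 27*(55/9) = 720 + 165 = 885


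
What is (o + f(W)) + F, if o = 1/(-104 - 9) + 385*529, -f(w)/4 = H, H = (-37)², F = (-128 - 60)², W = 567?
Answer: 26389228/113 ≈ 2.3353e+5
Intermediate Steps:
F = 35344 (F = (-188)² = 35344)
H = 1369
f(w) = -5476 (f(w) = -4*1369 = -5476)
o = 23014144/113 (o = 1/(-113) + 203665 = -1/113 + 203665 = 23014144/113 ≈ 2.0367e+5)
(o + f(W)) + F = (23014144/113 - 5476) + 35344 = 22395356/113 + 35344 = 26389228/113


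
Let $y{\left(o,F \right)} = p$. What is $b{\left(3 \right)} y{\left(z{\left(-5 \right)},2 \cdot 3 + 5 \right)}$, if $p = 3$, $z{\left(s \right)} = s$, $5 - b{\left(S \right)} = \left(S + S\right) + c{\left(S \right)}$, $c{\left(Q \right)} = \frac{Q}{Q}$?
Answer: $-6$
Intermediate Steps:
$c{\left(Q \right)} = 1$
$b{\left(S \right)} = 4 - 2 S$ ($b{\left(S \right)} = 5 - \left(\left(S + S\right) + 1\right) = 5 - \left(2 S + 1\right) = 5 - \left(1 + 2 S\right) = 4 - 2 S$)
$y{\left(o,F \right)} = 3$
$b{\left(3 \right)} y{\left(z{\left(-5 \right)},2 \cdot 3 + 5 \right)} = \left(4 - 6\right) 3 = \left(-2\right) 3 = -6$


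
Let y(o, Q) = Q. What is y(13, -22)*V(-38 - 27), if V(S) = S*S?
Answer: -92950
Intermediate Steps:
V(S) = S²
y(13, -22)*V(-38 - 27) = -22*(-38 - 27)² = -22*(-65)² = -22*4225 = -92950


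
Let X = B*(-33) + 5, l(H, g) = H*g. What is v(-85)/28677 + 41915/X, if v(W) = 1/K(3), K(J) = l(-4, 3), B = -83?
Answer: 3605988679/236069064 ≈ 15.275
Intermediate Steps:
K(J) = -12 (K(J) = -4*3 = -12)
v(W) = -1/12 (v(W) = 1/(-12) = -1/12)
X = 2744 (X = -83*(-33) + 5 = 2739 + 5 = 2744)
v(-85)/28677 + 41915/X = -1/12/28677 + 41915/2744 = -1/12*1/28677 + 41915*(1/2744) = -1/344124 + 41915/2744 = 3605988679/236069064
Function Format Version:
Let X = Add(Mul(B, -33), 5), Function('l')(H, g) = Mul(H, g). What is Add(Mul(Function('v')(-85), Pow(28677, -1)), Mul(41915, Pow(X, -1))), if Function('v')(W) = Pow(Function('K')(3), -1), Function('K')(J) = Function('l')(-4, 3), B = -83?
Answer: Rational(3605988679, 236069064) ≈ 15.275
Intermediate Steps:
Function('K')(J) = -12 (Function('K')(J) = Mul(-4, 3) = -12)
Function('v')(W) = Rational(-1, 12) (Function('v')(W) = Pow(-12, -1) = Rational(-1, 12))
X = 2744 (X = Add(Mul(-83, -33), 5) = Add(2739, 5) = 2744)
Add(Mul(Function('v')(-85), Pow(28677, -1)), Mul(41915, Pow(X, -1))) = Add(Mul(Rational(-1, 12), Pow(28677, -1)), Mul(41915, Pow(2744, -1))) = Add(Mul(Rational(-1, 12), Rational(1, 28677)), Mul(41915, Rational(1, 2744))) = Add(Rational(-1, 344124), Rational(41915, 2744)) = Rational(3605988679, 236069064)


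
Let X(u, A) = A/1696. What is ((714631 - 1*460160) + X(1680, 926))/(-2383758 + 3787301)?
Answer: 215791871/1190204464 ≈ 0.18131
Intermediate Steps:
X(u, A) = A/1696 (X(u, A) = A*(1/1696) = A/1696)
((714631 - 1*460160) + X(1680, 926))/(-2383758 + 3787301) = ((714631 - 1*460160) + (1/1696)*926)/(-2383758 + 3787301) = ((714631 - 460160) + 463/848)/1403543 = (254471 + 463/848)*(1/1403543) = (215791871/848)*(1/1403543) = 215791871/1190204464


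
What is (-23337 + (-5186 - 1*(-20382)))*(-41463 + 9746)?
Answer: 258208097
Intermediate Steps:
(-23337 + (-5186 - 1*(-20382)))*(-41463 + 9746) = (-23337 + (-5186 + 20382))*(-31717) = (-23337 + 15196)*(-31717) = -8141*(-31717) = 258208097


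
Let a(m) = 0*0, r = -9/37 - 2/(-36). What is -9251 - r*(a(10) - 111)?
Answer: -55631/6 ≈ -9271.8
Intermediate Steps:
r = -125/666 (r = -9*1/37 - 2*(-1/36) = -9/37 + 1/18 = -125/666 ≈ -0.18769)
a(m) = 0
-9251 - r*(a(10) - 111) = -9251 - (-125)*(0 - 111)/666 = -9251 - (-125)*(-111)/666 = -9251 - 1*125/6 = -9251 - 125/6 = -55631/6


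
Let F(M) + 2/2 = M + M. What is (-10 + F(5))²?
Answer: 1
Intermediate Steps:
F(M) = -1 + 2*M (F(M) = -1 + (M + M) = -1 + 2*M)
(-10 + F(5))² = (-10 + (-1 + 2*5))² = (-10 + (-1 + 10))² = (-10 + 9)² = (-1)² = 1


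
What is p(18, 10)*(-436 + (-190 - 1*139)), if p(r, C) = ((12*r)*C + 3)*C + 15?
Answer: -16558425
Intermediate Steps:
p(r, C) = 15 + C*(3 + 12*C*r) (p(r, C) = (12*C*r + 3)*C + 15 = (3 + 12*C*r)*C + 15 = C*(3 + 12*C*r) + 15 = 15 + C*(3 + 12*C*r))
p(18, 10)*(-436 + (-190 - 1*139)) = (15 + 3*10 + 12*18*10²)*(-436 + (-190 - 1*139)) = (15 + 30 + 12*18*100)*(-436 + (-190 - 139)) = (15 + 30 + 21600)*(-436 - 329) = 21645*(-765) = -16558425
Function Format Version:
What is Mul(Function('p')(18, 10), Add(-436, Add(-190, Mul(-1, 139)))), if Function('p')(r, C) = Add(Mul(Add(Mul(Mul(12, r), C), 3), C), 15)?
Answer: -16558425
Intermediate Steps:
Function('p')(r, C) = Add(15, Mul(C, Add(3, Mul(12, C, r)))) (Function('p')(r, C) = Add(Mul(Add(Mul(12, C, r), 3), C), 15) = Add(Mul(Add(3, Mul(12, C, r)), C), 15) = Add(Mul(C, Add(3, Mul(12, C, r))), 15) = Add(15, Mul(C, Add(3, Mul(12, C, r)))))
Mul(Function('p')(18, 10), Add(-436, Add(-190, Mul(-1, 139)))) = Mul(Add(15, Mul(3, 10), Mul(12, 18, Pow(10, 2))), Add(-436, Add(-190, Mul(-1, 139)))) = Mul(Add(15, 30, Mul(12, 18, 100)), Add(-436, Add(-190, -139))) = Mul(Add(15, 30, 21600), Add(-436, -329)) = Mul(21645, -765) = -16558425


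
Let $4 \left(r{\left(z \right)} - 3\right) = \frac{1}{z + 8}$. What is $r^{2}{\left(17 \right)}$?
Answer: $\frac{90601}{10000} \approx 9.0601$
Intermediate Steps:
$r{\left(z \right)} = 3 + \frac{1}{4 \left(8 + z\right)}$ ($r{\left(z \right)} = 3 + \frac{1}{4 \left(z + 8\right)} = 3 + \frac{1}{4 \left(8 + z\right)}$)
$r^{2}{\left(17 \right)} = \left(\frac{97 + 12 \cdot 17}{4 \left(8 + 17\right)}\right)^{2} = \left(\frac{97 + 204}{4 \cdot 25}\right)^{2} = \left(\frac{1}{4} \cdot \frac{1}{25} \cdot 301\right)^{2} = \left(\frac{301}{100}\right)^{2} = \frac{90601}{10000}$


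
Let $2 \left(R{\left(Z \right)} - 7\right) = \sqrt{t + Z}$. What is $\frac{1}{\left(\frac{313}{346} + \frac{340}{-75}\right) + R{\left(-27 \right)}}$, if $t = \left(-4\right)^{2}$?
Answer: $\frac{45404715}{190109642} - \frac{6734025 i \sqrt{11}}{190109642} \approx 0.23883 - 0.11748 i$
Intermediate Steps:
$t = 16$
$R{\left(Z \right)} = 7 + \frac{\sqrt{16 + Z}}{2}$
$\frac{1}{\left(\frac{313}{346} + \frac{340}{-75}\right) + R{\left(-27 \right)}} = \frac{1}{\left(\frac{313}{346} + \frac{340}{-75}\right) + \left(7 + \frac{\sqrt{16 - 27}}{2}\right)} = \frac{1}{\left(313 \cdot \frac{1}{346} + 340 \left(- \frac{1}{75}\right)\right) + \left(7 + \frac{\sqrt{-11}}{2}\right)} = \frac{1}{\left(\frac{313}{346} - \frac{68}{15}\right) + \left(7 + \frac{i \sqrt{11}}{2}\right)} = \frac{1}{- \frac{18833}{5190} + \left(7 + \frac{i \sqrt{11}}{2}\right)} = \frac{1}{\frac{17497}{5190} + \frac{i \sqrt{11}}{2}}$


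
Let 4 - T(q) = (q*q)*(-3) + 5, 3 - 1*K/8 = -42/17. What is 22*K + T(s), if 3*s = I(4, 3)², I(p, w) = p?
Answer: 53405/51 ≈ 1047.2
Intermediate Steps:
K = 744/17 (K = 24 - (-336)/17 = 24 - 8*(-42/17) = 24 + 336/17 = 744/17 ≈ 43.765)
s = 16/3 (s = (⅓)*4² = (⅓)*16 = 16/3 ≈ 5.3333)
T(q) = -1 + 3*q² (T(q) = 4 - ((q*q)*(-3) + 5) = 4 - (q²*(-3) + 5) = 4 - (-3*q² + 5) = 4 - (5 - 3*q²) = 4 + (-5 + 3*q²) = -1 + 3*q²)
22*K + T(s) = 22*(744/17) + (-1 + 3*(16/3)²) = 16368/17 + (-1 + 3*(256/9)) = 16368/17 + (-1 + 256/3) = 16368/17 + 253/3 = 53405/51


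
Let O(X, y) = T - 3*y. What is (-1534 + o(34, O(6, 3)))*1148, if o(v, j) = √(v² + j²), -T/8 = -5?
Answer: -1761032 + 1148*√2117 ≈ -1.7082e+6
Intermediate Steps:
T = 40 (T = -8*(-5) = 40)
O(X, y) = 40 - 3*y
o(v, j) = √(j² + v²)
(-1534 + o(34, O(6, 3)))*1148 = (-1534 + √((40 - 3*3)² + 34²))*1148 = (-1534 + √((40 - 9)² + 1156))*1148 = (-1534 + √(31² + 1156))*1148 = (-1534 + √(961 + 1156))*1148 = (-1534 + √2117)*1148 = -1761032 + 1148*√2117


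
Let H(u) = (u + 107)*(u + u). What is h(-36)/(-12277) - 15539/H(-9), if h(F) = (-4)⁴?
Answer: 190320719/21656628 ≈ 8.7881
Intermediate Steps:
h(F) = 256
H(u) = 2*u*(107 + u) (H(u) = (107 + u)*(2*u) = 2*u*(107 + u))
h(-36)/(-12277) - 15539/H(-9) = 256/(-12277) - 15539*(-1/(18*(107 - 9))) = 256*(-1/12277) - 15539/(2*(-9)*98) = -256/12277 - 15539/(-1764) = -256/12277 - 15539*(-1/1764) = -256/12277 + 15539/1764 = 190320719/21656628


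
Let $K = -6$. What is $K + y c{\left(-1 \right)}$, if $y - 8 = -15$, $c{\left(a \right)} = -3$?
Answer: $15$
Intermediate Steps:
$y = -7$ ($y = 8 - 15 = -7$)
$K + y c{\left(-1 \right)} = -6 - -21 = -6 + 21 = 15$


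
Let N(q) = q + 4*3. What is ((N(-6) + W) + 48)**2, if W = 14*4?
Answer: 12100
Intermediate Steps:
N(q) = 12 + q (N(q) = q + 12 = 12 + q)
W = 56
((N(-6) + W) + 48)**2 = (((12 - 6) + 56) + 48)**2 = ((6 + 56) + 48)**2 = (62 + 48)**2 = 110**2 = 12100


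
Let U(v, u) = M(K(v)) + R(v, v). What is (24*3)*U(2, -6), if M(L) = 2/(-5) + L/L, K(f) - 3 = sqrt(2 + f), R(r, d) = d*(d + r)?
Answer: 3096/5 ≈ 619.20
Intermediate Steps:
K(f) = 3 + sqrt(2 + f)
M(L) = 3/5 (M(L) = 2*(-1/5) + 1 = -2/5 + 1 = 3/5)
U(v, u) = 3/5 + 2*v**2 (U(v, u) = 3/5 + v*(v + v) = 3/5 + v*(2*v) = 3/5 + 2*v**2)
(24*3)*U(2, -6) = (24*3)*(3/5 + 2*2**2) = 72*(3/5 + 2*4) = 72*(3/5 + 8) = 72*(43/5) = 3096/5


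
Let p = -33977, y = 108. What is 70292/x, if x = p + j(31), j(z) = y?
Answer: -70292/33869 ≈ -2.0754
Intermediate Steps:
j(z) = 108
x = -33869 (x = -33977 + 108 = -33869)
70292/x = 70292/(-33869) = 70292*(-1/33869) = -70292/33869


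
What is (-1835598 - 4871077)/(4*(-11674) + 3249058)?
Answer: -6706675/3202362 ≈ -2.0943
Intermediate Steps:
(-1835598 - 4871077)/(4*(-11674) + 3249058) = -6706675/(-46696 + 3249058) = -6706675/3202362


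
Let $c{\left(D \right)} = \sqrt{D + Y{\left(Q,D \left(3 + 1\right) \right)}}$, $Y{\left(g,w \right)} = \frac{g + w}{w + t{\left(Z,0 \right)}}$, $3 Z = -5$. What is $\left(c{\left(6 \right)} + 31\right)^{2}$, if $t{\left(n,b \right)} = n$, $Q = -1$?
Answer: $\frac{\left(2077 + \sqrt{31557}\right)^{2}}{4489} \approx 1132.4$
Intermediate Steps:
$Z = - \frac{5}{3}$ ($Z = \frac{1}{3} \left(-5\right) = - \frac{5}{3} \approx -1.6667$)
$Y{\left(g,w \right)} = \frac{g + w}{- \frac{5}{3} + w}$ ($Y{\left(g,w \right)} = \frac{g + w}{w - \frac{5}{3}} = \frac{g + w}{- \frac{5}{3} + w}$)
$c{\left(D \right)} = \sqrt{D + \frac{3 \left(-1 + 4 D\right)}{-5 + 12 D}}$ ($c{\left(D \right)} = \sqrt{D + \frac{3 \left(-1 + D \left(3 + 1\right)\right)}{-5 + 3 D \left(3 + 1\right)}} = \sqrt{D + \frac{3 \left(-1 + D 4\right)}{-5 + 3 D 4}} = \sqrt{D + \frac{3 \left(-1 + 4 D\right)}{-5 + 3 \cdot 4 D}} = \sqrt{D + \frac{3 \left(-1 + 4 D\right)}{-5 + 12 D}}$)
$\left(c{\left(6 \right)} + 31\right)^{2} = \left(\sqrt{\frac{-3 + 7 \cdot 6 + 12 \cdot 6^{2}}{-5 + 12 \cdot 6}} + 31\right)^{2} = \left(\sqrt{\frac{-3 + 42 + 12 \cdot 36}{-5 + 72}} + 31\right)^{2} = \left(\sqrt{\frac{-3 + 42 + 432}{67}} + 31\right)^{2} = \left(\sqrt{\frac{1}{67} \cdot 471} + 31\right)^{2} = \left(\sqrt{\frac{471}{67}} + 31\right)^{2} = \left(\frac{\sqrt{31557}}{67} + 31\right)^{2} = \left(31 + \frac{\sqrt{31557}}{67}\right)^{2}$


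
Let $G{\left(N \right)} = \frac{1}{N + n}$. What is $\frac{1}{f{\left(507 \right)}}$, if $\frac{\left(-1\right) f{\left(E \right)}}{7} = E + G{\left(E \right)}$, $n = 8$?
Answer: $- \frac{515}{1827742} \approx -0.00028177$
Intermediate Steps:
$G{\left(N \right)} = \frac{1}{8 + N}$ ($G{\left(N \right)} = \frac{1}{N + 8} = \frac{1}{8 + N}$)
$f{\left(E \right)} = - 7 E - \frac{7}{8 + E}$ ($f{\left(E \right)} = - 7 \left(E + \frac{1}{8 + E}\right) = - 7 E - \frac{7}{8 + E}$)
$\frac{1}{f{\left(507 \right)}} = \frac{1}{7 \frac{1}{8 + 507} \left(-1 - 507 \left(8 + 507\right)\right)} = \frac{1}{7 \cdot \frac{1}{515} \left(-1 - 507 \cdot 515\right)} = \frac{1}{7 \cdot \frac{1}{515} \left(-1 - 261105\right)} = \frac{1}{7 \cdot \frac{1}{515} \left(-261106\right)} = \frac{1}{- \frac{1827742}{515}} = - \frac{515}{1827742}$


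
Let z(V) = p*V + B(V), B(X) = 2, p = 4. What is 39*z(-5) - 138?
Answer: -840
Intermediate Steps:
z(V) = 2 + 4*V (z(V) = 4*V + 2 = 2 + 4*V)
39*z(-5) - 138 = 39*(2 + 4*(-5)) - 138 = 39*(2 - 20) - 138 = 39*(-18) - 138 = -702 - 138 = -840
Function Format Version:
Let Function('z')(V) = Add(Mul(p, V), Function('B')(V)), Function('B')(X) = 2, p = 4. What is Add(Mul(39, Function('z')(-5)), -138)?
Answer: -840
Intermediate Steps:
Function('z')(V) = Add(2, Mul(4, V)) (Function('z')(V) = Add(Mul(4, V), 2) = Add(2, Mul(4, V)))
Add(Mul(39, Function('z')(-5)), -138) = Add(Mul(39, Add(2, Mul(4, -5))), -138) = Add(Mul(39, Add(2, -20)), -138) = Add(Mul(39, -18), -138) = Add(-702, -138) = -840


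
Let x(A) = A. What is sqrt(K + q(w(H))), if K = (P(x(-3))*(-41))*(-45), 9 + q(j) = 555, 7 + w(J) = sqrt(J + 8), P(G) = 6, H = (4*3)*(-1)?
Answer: 44*sqrt(6) ≈ 107.78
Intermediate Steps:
H = -12 (H = 12*(-1) = -12)
w(J) = -7 + sqrt(8 + J) (w(J) = -7 + sqrt(J + 8) = -7 + sqrt(8 + J))
q(j) = 546 (q(j) = -9 + 555 = 546)
K = 11070 (K = (6*(-41))*(-45) = -246*(-45) = 11070)
sqrt(K + q(w(H))) = sqrt(11070 + 546) = sqrt(11616) = 44*sqrt(6)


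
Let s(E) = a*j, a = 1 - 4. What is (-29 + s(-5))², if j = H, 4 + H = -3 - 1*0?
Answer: 64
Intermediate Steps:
a = -3
H = -7 (H = -4 + (-3 - 1*0) = -4 + (-3 + 0) = -4 - 3 = -7)
j = -7
s(E) = 21 (s(E) = -3*(-7) = 21)
(-29 + s(-5))² = (-29 + 21)² = (-8)² = 64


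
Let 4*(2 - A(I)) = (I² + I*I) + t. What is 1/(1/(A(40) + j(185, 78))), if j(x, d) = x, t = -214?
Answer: -1119/2 ≈ -559.50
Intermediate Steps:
A(I) = 111/2 - I²/2 (A(I) = 2 - ((I² + I*I) - 214)/4 = 2 - ((I² + I²) - 214)/4 = 2 - (2*I² - 214)/4 = 2 - (-214 + 2*I²)/4 = 2 + (107/2 - I²/2) = 111/2 - I²/2)
1/(1/(A(40) + j(185, 78))) = 1/(1/((111/2 - ½*40²) + 185)) = 1/(1/((111/2 - ½*1600) + 185)) = 1/(1/((111/2 - 800) + 185)) = 1/(1/(-1489/2 + 185)) = 1/(1/(-1119/2)) = 1/(-2/1119) = -1119/2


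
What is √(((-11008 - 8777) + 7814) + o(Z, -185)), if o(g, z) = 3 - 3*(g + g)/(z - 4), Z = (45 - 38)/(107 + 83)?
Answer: I*√972100705/285 ≈ 109.4*I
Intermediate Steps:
Z = 7/190 ≈ 0.036842
o(g, z) = 3 - 6*g/(-4 + z) (o(g, z) = 3 - 3*2*g/(-4 + z) = 3 - 6*g/(-4 + z))
√(((-11008 - 8777) + 7814) + o(Z, -185)) = √(((-11008 - 8777) + 7814) + 3*(-4 - 185 - 2*7/190)/(-4 - 185)) = √((-19785 + 7814) + 3*(-4 - 185 - 7/95)/(-189)) = √(-11971 + 3*(-1/189)*(-17962/95)) = √(-11971 + 2566/855) = √(-10232639/855) = I*√972100705/285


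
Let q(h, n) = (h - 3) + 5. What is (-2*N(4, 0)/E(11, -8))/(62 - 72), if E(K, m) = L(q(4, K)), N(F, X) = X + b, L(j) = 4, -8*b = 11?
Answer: -11/160 ≈ -0.068750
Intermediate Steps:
b = -11/8 (b = -⅛*11 = -11/8 ≈ -1.3750)
q(h, n) = 2 + h (q(h, n) = (-3 + h) + 5 = 2 + h)
N(F, X) = -11/8 + X (N(F, X) = X - 11/8 = -11/8 + X)
E(K, m) = 4
(-2*N(4, 0)/E(11, -8))/(62 - 72) = (-2*(-11/8 + 0)/4)/(62 - 72) = -(-11)/(4*4)/(-10) = -2*(-11/32)*(-⅒) = (11/16)*(-⅒) = -11/160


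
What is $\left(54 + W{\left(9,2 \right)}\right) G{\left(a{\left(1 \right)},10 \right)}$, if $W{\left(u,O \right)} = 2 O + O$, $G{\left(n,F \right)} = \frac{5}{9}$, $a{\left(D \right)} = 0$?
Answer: $\frac{100}{3} \approx 33.333$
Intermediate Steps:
$G{\left(n,F \right)} = \frac{5}{9}$ ($G{\left(n,F \right)} = 5 \cdot \frac{1}{9} = \frac{5}{9}$)
$W{\left(u,O \right)} = 3 O$
$\left(54 + W{\left(9,2 \right)}\right) G{\left(a{\left(1 \right)},10 \right)} = \left(54 + 3 \cdot 2\right) \frac{5}{9} = \left(54 + 6\right) \frac{5}{9} = 60 \cdot \frac{5}{9} = \frac{100}{3}$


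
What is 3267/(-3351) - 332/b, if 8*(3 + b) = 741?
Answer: -3747565/800889 ≈ -4.6793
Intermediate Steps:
b = 717/8 (b = -3 + (1/8)*741 = -3 + 741/8 = 717/8 ≈ 89.625)
3267/(-3351) - 332/b = 3267/(-3351) - 332/717/8 = 3267*(-1/3351) - 332*8/717 = -1089/1117 - 2656/717 = -3747565/800889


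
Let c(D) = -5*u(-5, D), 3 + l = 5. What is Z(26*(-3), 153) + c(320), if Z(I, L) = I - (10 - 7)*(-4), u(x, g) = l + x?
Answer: -51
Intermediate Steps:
l = 2 (l = -3 + 5 = 2)
u(x, g) = 2 + x
c(D) = 15 (c(D) = -5*(2 - 5) = -5*(-3) = 15)
Z(I, L) = 12 + I (Z(I, L) = I - 3*(-4) = I - 1*(-12) = I + 12 = 12 + I)
Z(26*(-3), 153) + c(320) = (12 + 26*(-3)) + 15 = (12 - 78) + 15 = -66 + 15 = -51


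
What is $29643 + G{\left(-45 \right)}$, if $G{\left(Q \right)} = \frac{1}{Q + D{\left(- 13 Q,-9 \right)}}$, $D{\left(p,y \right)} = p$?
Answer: $\frac{16007221}{540} \approx 29643.0$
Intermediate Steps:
$G{\left(Q \right)} = - \frac{1}{12 Q}$ ($G{\left(Q \right)} = \frac{1}{Q - 13 Q} = \frac{1}{\left(-12\right) Q} = - \frac{1}{12 Q}$)
$29643 + G{\left(-45 \right)} = 29643 - \frac{1}{12 \left(-45\right)} = 29643 - - \frac{1}{540} = 29643 + \frac{1}{540} = \frac{16007221}{540}$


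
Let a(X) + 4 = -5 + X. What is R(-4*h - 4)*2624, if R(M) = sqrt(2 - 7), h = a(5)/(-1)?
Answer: 2624*I*sqrt(5) ≈ 5867.4*I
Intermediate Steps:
a(X) = -9 + X (a(X) = -4 + (-5 + X) = -9 + X)
h = 4 (h = (-9 + 5)/(-1) = -4*(-1) = 4)
R(M) = I*sqrt(5) (R(M) = sqrt(-5) = I*sqrt(5))
R(-4*h - 4)*2624 = (I*sqrt(5))*2624 = 2624*I*sqrt(5)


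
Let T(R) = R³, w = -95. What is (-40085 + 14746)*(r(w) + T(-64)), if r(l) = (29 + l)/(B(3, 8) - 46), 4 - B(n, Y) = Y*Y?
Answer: 352049905061/53 ≈ 6.6425e+9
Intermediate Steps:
B(n, Y) = 4 - Y² (B(n, Y) = 4 - Y*Y = 4 - Y²)
r(l) = -29/106 - l/106 (r(l) = (29 + l)/((4 - 1*8²) - 46) = (29 + l)/((4 - 1*64) - 46) = (29 + l)/((4 - 64) - 46) = (29 + l)/(-60 - 46) = (29 + l)/(-106) = (29 + l)*(-1/106) = -29/106 - l/106)
(-40085 + 14746)*(r(w) + T(-64)) = (-40085 + 14746)*((-29/106 - 1/106*(-95)) + (-64)³) = -25339*((-29/106 + 95/106) - 262144) = -25339*(33/53 - 262144) = -25339*(-13893599/53) = 352049905061/53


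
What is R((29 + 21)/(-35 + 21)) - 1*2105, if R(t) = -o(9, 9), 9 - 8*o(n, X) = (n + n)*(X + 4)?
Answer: -16615/8 ≈ -2076.9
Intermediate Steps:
o(n, X) = 9/8 - n*(4 + X)/4 (o(n, X) = 9/8 - (n + n)*(X + 4)/8 = 9/8 - 2*n*(4 + X)/8 = 9/8 - n*(4 + X)/4)
R(t) = 225/8 (R(t) = -(9/8 - 1*9 - 1/4*9*9) = -(9/8 - 9 - 81/4) = -1*(-225/8) = 225/8)
R((29 + 21)/(-35 + 21)) - 1*2105 = 225/8 - 1*2105 = 225/8 - 2105 = -16615/8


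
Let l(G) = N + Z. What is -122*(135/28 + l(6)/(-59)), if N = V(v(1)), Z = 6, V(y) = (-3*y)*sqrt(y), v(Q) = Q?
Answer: -480741/826 ≈ -582.01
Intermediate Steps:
V(y) = -3*y**(3/2)
N = -3 (N = -3*1**(3/2) = -3*1 = -3)
l(G) = 3 (l(G) = -3 + 6 = 3)
-122*(135/28 + l(6)/(-59)) = -122*(135/28 + 3/(-59)) = -122*(135*(1/28) + 3*(-1/59)) = -122*(135/28 - 3/59) = -122*7881/1652 = -480741/826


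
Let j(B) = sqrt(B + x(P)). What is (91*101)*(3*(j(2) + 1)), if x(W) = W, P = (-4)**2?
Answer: 27573 + 82719*sqrt(2) ≈ 1.4456e+5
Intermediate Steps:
P = 16
j(B) = sqrt(16 + B) (j(B) = sqrt(B + 16) = sqrt(16 + B))
(91*101)*(3*(j(2) + 1)) = (91*101)*(3*(sqrt(16 + 2) + 1)) = 9191*(3*(sqrt(18) + 1)) = 9191*(3*(3*sqrt(2) + 1)) = 9191*(3*(1 + 3*sqrt(2))) = 9191*(3 + 9*sqrt(2)) = 27573 + 82719*sqrt(2)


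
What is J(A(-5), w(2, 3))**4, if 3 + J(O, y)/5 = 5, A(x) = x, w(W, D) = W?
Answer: 10000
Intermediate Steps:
J(O, y) = 10 (J(O, y) = -15 + 5*5 = -15 + 25 = 10)
J(A(-5), w(2, 3))**4 = 10**4 = 10000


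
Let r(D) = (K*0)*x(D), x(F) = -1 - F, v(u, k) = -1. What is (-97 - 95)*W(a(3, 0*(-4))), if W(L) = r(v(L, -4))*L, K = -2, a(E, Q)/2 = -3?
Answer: 0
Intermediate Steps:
a(E, Q) = -6 (a(E, Q) = 2*(-3) = -6)
r(D) = 0 (r(D) = (-2*0)*(-1 - D) = 0*(-1 - D) = 0)
W(L) = 0 (W(L) = 0*L = 0)
(-97 - 95)*W(a(3, 0*(-4))) = (-97 - 95)*0 = -192*0 = 0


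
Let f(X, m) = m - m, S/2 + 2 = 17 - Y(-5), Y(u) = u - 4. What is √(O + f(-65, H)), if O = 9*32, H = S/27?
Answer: 12*√2 ≈ 16.971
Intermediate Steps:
Y(u) = -4 + u
S = 48 (S = -4 + 2*(17 - (-4 - 5)) = -4 + 2*(17 - 1*(-9)) = -4 + 2*(17 + 9) = -4 + 2*26 = -4 + 52 = 48)
H = 16/9 (H = 48/27 = 48*(1/27) = 16/9 ≈ 1.7778)
O = 288
f(X, m) = 0
√(O + f(-65, H)) = √(288 + 0) = √288 = 12*√2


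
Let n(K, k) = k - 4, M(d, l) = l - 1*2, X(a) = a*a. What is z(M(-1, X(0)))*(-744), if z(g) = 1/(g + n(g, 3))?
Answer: 248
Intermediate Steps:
X(a) = a²
M(d, l) = -2 + l (M(d, l) = l - 2 = -2 + l)
n(K, k) = -4 + k
z(g) = 1/(-1 + g) (z(g) = 1/(g + (-4 + 3)) = 1/(g - 1) = 1/(-1 + g))
z(M(-1, X(0)))*(-744) = -744/(-1 + (-2 + 0²)) = -744/(-1 + (-2 + 0)) = -744/(-1 - 2) = -744/(-3) = -⅓*(-744) = 248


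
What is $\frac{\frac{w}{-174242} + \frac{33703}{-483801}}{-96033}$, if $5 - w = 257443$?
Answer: $- \frac{8476877408}{578245244129199} \approx -1.466 \cdot 10^{-5}$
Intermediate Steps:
$w = -257438$ ($w = 5 - 257443 = -257438$)
$\frac{\frac{w}{-174242} + \frac{33703}{-483801}}{-96033} = \frac{- \frac{257438}{-174242} + \frac{33703}{-483801}}{-96033} = \left(\left(-257438\right) \left(- \frac{1}{174242}\right) + 33703 \left(- \frac{1}{483801}\right)\right) \left(- \frac{1}{96033}\right) = \left(\frac{128719}{87121} - \frac{33703}{483801}\right) \left(- \frac{1}{96033}\right) = \frac{59338141856}{42149226921} \left(- \frac{1}{96033}\right) = - \frac{8476877408}{578245244129199}$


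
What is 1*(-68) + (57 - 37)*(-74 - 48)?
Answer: -2508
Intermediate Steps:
1*(-68) + (57 - 37)*(-74 - 48) = -68 + 20*(-122) = -68 - 2440 = -2508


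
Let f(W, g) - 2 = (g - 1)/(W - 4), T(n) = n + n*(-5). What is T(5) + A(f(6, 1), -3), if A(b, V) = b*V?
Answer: -26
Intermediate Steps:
T(n) = -4*n (T(n) = n - 5*n = -4*n)
f(W, g) = 2 + (-1 + g)/(-4 + W) (f(W, g) = 2 + (g - 1)/(W - 4) = 2 + (-1 + g)/(-4 + W))
A(b, V) = V*b
T(5) + A(f(6, 1), -3) = -4*5 - 3*(-9 + 1 + 2*6)/(-4 + 6) = -20 - 3*(-9 + 1 + 12)/2 = -20 - 3*4/2 = -20 - 3*2 = -20 - 6 = -26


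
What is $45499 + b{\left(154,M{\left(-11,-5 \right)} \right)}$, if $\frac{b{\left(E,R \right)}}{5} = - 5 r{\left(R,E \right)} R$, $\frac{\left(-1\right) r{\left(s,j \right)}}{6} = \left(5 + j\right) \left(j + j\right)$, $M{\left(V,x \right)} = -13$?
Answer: $-95449901$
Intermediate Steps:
$r{\left(s,j \right)} = - 12 j \left(5 + j\right)$ ($r{\left(s,j \right)} = - 6 \left(5 + j\right) \left(j + j\right) = - 6 \left(5 + j\right) 2 j = - 6 \cdot 2 j \left(5 + j\right) = - 12 j \left(5 + j\right)$)
$b{\left(E,R \right)} = 300 E R \left(5 + E\right)$ ($b{\left(E,R \right)} = 5 - 5 \left(- 12 E \left(5 + E\right)\right) R = 5 \cdot 60 E \left(5 + E\right) R = 5 \cdot 60 E R \left(5 + E\right) = 300 E R \left(5 + E\right)$)
$45499 + b{\left(154,M{\left(-11,-5 \right)} \right)} = 45499 + 300 \cdot 154 \left(-13\right) \left(5 + 154\right) = 45499 + 300 \cdot 154 \left(-13\right) 159 = 45499 - 95495400 = -95449901$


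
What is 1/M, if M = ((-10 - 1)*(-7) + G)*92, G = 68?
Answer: 1/13340 ≈ 7.4963e-5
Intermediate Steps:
M = 13340 (M = ((-10 - 1)*(-7) + 68)*92 = (-11*(-7) + 68)*92 = (77 + 68)*92 = 145*92 = 13340)
1/M = 1/13340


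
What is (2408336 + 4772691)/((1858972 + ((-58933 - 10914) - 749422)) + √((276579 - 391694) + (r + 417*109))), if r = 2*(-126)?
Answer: 7466135314981/1080982398123 - 7181027*I*√69914/1080982398123 ≈ 6.9068 - 0.0017565*I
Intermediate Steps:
r = -252
(2408336 + 4772691)/((1858972 + ((-58933 - 10914) - 749422)) + √((276579 - 391694) + (r + 417*109))) = (2408336 + 4772691)/((1858972 + ((-58933 - 10914) - 749422)) + √((276579 - 391694) + (-252 + 417*109))) = 7181027/((1858972 + (-69847 - 749422)) + √(-115115 + (-252 + 45453))) = 7181027/((1858972 - 819269) + √(-115115 + 45201)) = 7181027/(1039703 + √(-69914)) = 7181027/(1039703 + I*√69914)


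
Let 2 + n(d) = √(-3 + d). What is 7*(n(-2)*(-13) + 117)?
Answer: 1001 - 91*I*√5 ≈ 1001.0 - 203.48*I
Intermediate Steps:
n(d) = -2 + √(-3 + d)
7*(n(-2)*(-13) + 117) = 7*((-2 + √(-3 - 2))*(-13) + 117) = 7*((-2 + √(-5))*(-13) + 117) = 7*((-2 + I*√5)*(-13) + 117) = 7*((26 - 13*I*√5) + 117) = 7*(143 - 13*I*√5) = 1001 - 91*I*√5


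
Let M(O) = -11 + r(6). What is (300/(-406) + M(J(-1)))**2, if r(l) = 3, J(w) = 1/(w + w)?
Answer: 3147076/41209 ≈ 76.369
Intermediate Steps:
J(w) = 1/(2*w)
M(O) = -8 (M(O) = -11 + 3 = -8)
(300/(-406) + M(J(-1)))**2 = (300/(-406) - 8)**2 = (300*(-1/406) - 8)**2 = (-150/203 - 8)**2 = (-1774/203)**2 = 3147076/41209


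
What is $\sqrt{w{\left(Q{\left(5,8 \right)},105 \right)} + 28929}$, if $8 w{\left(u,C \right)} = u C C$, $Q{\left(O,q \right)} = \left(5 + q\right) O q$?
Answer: $\sqrt{745554} \approx 863.46$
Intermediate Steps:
$Q{\left(O,q \right)} = O q \left(5 + q\right)$
$w{\left(u,C \right)} = \frac{u C^{2}}{8}$ ($w{\left(u,C \right)} = \frac{u C C}{8} = \frac{C u C}{8} = \frac{u C^{2}}{8}$)
$\sqrt{w{\left(Q{\left(5,8 \right)},105 \right)} + 28929} = \sqrt{\frac{5 \cdot 8 \left(5 + 8\right) 105^{2}}{8} + 28929} = \sqrt{\frac{1}{8} \cdot 5 \cdot 8 \cdot 13 \cdot 11025 + 28929} = \sqrt{\frac{1}{8} \cdot 520 \cdot 11025 + 28929} = \sqrt{716625 + 28929} = \sqrt{745554}$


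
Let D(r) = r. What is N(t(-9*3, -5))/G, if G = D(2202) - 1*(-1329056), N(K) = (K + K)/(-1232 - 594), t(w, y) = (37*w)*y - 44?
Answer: -4951/1215438554 ≈ -4.0734e-6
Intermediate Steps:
t(w, y) = -44 + 37*w*y (t(w, y) = 37*w*y - 44 = -44 + 37*w*y)
N(K) = -K/913 (N(K) = (2*K)/(-1826) = (2*K)*(-1/1826) = -K/913)
G = 1331258 (G = 2202 - 1*(-1329056) = 2202 + 1329056 = 1331258)
N(t(-9*3, -5))/G = -(-44 + 37*(-9*3)*(-5))/913/1331258 = -(-44 + 37*(-27)*(-5))/913*(1/1331258) = -(-44 + 4995)/913*(1/1331258) = -1/913*4951*(1/1331258) = -4951/913*1/1331258 = -4951/1215438554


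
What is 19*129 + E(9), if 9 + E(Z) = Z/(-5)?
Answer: 12201/5 ≈ 2440.2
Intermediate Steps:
E(Z) = -9 - Z/5 (E(Z) = -9 + Z/(-5) = -9 + Z*(-1/5) = -9 - Z/5)
19*129 + E(9) = 19*129 + (-9 - 1/5*9) = 2451 + (-9 - 9/5) = 2451 - 54/5 = 12201/5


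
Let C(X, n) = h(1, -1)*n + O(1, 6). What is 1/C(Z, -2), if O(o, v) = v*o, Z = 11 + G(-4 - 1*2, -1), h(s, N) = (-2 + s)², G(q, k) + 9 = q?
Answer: ¼ ≈ 0.25000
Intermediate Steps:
G(q, k) = -9 + q
Z = -4 (Z = 11 + (-9 + (-4 - 1*2)) = 11 + (-9 + (-4 - 2)) = 11 + (-9 - 6) = 11 - 15 = -4)
O(o, v) = o*v
C(X, n) = 6 + n (C(X, n) = (-2 + 1)²*n + 1*6 = (-1)²*n + 6 = 1*n + 6 = n + 6 = 6 + n)
1/C(Z, -2) = 1/(6 - 2) = 1/4 = ¼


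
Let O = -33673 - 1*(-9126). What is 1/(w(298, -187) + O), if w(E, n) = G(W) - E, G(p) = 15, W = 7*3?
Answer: -1/24830 ≈ -4.0274e-5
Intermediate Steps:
W = 21
O = -24547 (O = -33673 + 9126 = -24547)
w(E, n) = 15 - E
1/(w(298, -187) + O) = 1/((15 - 1*298) - 24547) = 1/((15 - 298) - 24547) = 1/(-283 - 24547) = 1/(-24830) = -1/24830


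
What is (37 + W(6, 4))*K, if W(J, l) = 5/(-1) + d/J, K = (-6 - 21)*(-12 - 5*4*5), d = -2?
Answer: 95760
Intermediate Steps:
K = 3024 (K = -27*(-12 - 20*5) = -27*(-12 - 100) = -27*(-112) = 3024)
W(J, l) = -5 - 2/J (W(J, l) = 5/(-1) - 2/J = 5*(-1) - 2/J = -5 - 2/J)
(37 + W(6, 4))*K = (37 + (-5 - 2/6))*3024 = (37 + (-5 - 2*⅙))*3024 = (37 + (-5 - ⅓))*3024 = (37 - 16/3)*3024 = (95/3)*3024 = 95760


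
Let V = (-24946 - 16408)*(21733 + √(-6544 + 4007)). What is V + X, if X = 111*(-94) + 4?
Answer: -898756912 - 41354*I*√2537 ≈ -8.9876e+8 - 2.0829e+6*I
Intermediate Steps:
X = -10430 (X = -10434 + 4 = -10430)
V = -898746482 - 41354*I*√2537 (V = -41354*(21733 + √(-2537)) = -41354*(21733 + I*√2537) = -898746482 - 41354*I*√2537 ≈ -8.9875e+8 - 2.0829e+6*I)
V + X = (-898746482 - 41354*I*√2537) - 10430 = -898756912 - 41354*I*√2537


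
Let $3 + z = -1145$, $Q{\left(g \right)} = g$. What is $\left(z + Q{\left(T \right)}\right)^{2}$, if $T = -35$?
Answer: $1399489$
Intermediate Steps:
$z = -1148$ ($z = -3 - 1145 = -1148$)
$\left(z + Q{\left(T \right)}\right)^{2} = \left(-1148 - 35\right)^{2} = \left(-1183\right)^{2} = 1399489$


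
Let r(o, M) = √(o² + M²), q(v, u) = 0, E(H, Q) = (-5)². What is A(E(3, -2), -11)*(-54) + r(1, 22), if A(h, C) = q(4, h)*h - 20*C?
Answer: -11880 + √485 ≈ -11858.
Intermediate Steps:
E(H, Q) = 25
r(o, M) = √(M² + o²)
A(h, C) = -20*C (A(h, C) = 0*h - 20*C = 0 - 20*C = -20*C)
A(E(3, -2), -11)*(-54) + r(1, 22) = -20*(-11)*(-54) + √(22² + 1²) = 220*(-54) + √(484 + 1) = -11880 + √485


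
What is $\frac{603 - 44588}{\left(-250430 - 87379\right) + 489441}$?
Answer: $- \frac{43985}{151632} \approx -0.29008$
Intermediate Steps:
$\frac{603 - 44588}{\left(-250430 - 87379\right) + 489441} = - \frac{43985}{-337809 + 489441} = - \frac{43985}{151632}$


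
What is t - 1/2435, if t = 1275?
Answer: 3104624/2435 ≈ 1275.0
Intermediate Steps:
t - 1/2435 = 1275 - 1/2435 = 3104624/2435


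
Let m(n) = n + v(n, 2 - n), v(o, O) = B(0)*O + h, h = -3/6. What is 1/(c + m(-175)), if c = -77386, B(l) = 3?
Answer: -2/154061 ≈ -1.2982e-5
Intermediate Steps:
h = -½ (h = -3*⅙ = -½ ≈ -0.50000)
v(o, O) = -½ + 3*O (v(o, O) = 3*O - ½ = -½ + 3*O)
m(n) = 11/2 - 2*n (m(n) = n + (-½ + 3*(2 - n)) = n + (-½ + (6 - 3*n)) = n + (11/2 - 3*n) = 11/2 - 2*n)
1/(c + m(-175)) = 1/(-77386 + (11/2 - 2*(-175))) = 1/(-77386 + (11/2 + 350)) = 1/(-77386 + 711/2) = 1/(-154061/2) = -2/154061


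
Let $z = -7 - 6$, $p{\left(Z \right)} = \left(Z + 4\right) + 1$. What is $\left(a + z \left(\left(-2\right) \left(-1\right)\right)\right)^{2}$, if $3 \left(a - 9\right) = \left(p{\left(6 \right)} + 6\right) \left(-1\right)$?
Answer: $\frac{4624}{9} \approx 513.78$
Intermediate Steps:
$p{\left(Z \right)} = 5 + Z$ ($p{\left(Z \right)} = \left(4 + Z\right) + 1 = 5 + Z$)
$z = -13$ ($z = -7 - 6 = -13$)
$a = \frac{10}{3}$ ($a = 9 + \frac{\left(\left(5 + 6\right) + 6\right) \left(-1\right)}{3} = 9 + \frac{\left(11 + 6\right) \left(-1\right)}{3} = 9 + \frac{17 \left(-1\right)}{3} = 9 + \frac{1}{3} \left(-17\right) = 9 - \frac{17}{3} = \frac{10}{3} \approx 3.3333$)
$\left(a + z \left(\left(-2\right) \left(-1\right)\right)\right)^{2} = \left(\frac{10}{3} - 13 \left(\left(-2\right) \left(-1\right)\right)\right)^{2} = \left(\frac{10}{3} - 26\right)^{2} = \left(- \frac{68}{3}\right)^{2} = \frac{4624}{9}$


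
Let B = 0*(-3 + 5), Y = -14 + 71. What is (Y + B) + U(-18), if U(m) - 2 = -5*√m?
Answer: 59 - 15*I*√2 ≈ 59.0 - 21.213*I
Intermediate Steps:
U(m) = 2 - 5*√m
Y = 57
B = 0 (B = 0*2 = 0)
(Y + B) + U(-18) = (57 + 0) + (2 - 15*I*√2) = 57 + (2 - 15*I*√2) = 59 - 15*I*√2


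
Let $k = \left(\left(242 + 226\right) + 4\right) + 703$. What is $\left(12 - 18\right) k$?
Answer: $-7050$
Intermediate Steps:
$k = 1175$ ($k = \left(468 + 4\right) + 703 = 472 + 703 = 1175$)
$\left(12 - 18\right) k = \left(12 - 18\right) 1175 = \left(-6\right) 1175 = -7050$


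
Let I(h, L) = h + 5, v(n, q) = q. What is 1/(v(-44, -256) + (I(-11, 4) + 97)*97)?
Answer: 1/8571 ≈ 0.00011667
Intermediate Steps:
I(h, L) = 5 + h
1/(v(-44, -256) + (I(-11, 4) + 97)*97) = 1/(-256 + ((5 - 11) + 97)*97) = 1/(-256 + (-6 + 97)*97) = 1/(-256 + 91*97) = 1/(-256 + 8827) = 1/8571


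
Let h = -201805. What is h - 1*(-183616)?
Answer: -18189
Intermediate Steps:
h - 1*(-183616) = -201805 - 1*(-183616) = -201805 + 183616 = -18189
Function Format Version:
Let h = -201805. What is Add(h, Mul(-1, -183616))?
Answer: -18189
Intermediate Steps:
Add(h, Mul(-1, -183616)) = Add(-201805, Mul(-1, -183616)) = Add(-201805, 183616) = -18189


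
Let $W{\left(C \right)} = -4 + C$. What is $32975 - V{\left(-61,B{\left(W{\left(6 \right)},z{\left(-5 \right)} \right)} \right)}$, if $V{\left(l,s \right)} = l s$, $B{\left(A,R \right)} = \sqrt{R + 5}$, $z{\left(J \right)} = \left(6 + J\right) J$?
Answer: $32975$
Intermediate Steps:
$z{\left(J \right)} = J \left(6 + J\right)$
$B{\left(A,R \right)} = \sqrt{5 + R}$
$32975 - V{\left(-61,B{\left(W{\left(6 \right)},z{\left(-5 \right)} \right)} \right)} = 32975 - - 61 \sqrt{5 - 5 \left(6 - 5\right)} = 32975 - - 61 \sqrt{5 - 5} = 32975 - - 61 \sqrt{0} = 32975 - \left(-61\right) 0 = 32975 - 0 = 32975 + 0 = 32975$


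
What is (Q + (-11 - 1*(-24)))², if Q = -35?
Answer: 484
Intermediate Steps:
(Q + (-11 - 1*(-24)))² = (-35 + (-11 - 1*(-24)))² = (-35 + (-11 + 24))² = (-35 + 13)² = (-22)² = 484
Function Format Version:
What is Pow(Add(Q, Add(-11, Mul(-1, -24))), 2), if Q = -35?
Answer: 484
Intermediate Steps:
Pow(Add(Q, Add(-11, Mul(-1, -24))), 2) = Pow(Add(-35, Add(-11, Mul(-1, -24))), 2) = Pow(Add(-35, Add(-11, 24)), 2) = Pow(Add(-35, 13), 2) = Pow(-22, 2) = 484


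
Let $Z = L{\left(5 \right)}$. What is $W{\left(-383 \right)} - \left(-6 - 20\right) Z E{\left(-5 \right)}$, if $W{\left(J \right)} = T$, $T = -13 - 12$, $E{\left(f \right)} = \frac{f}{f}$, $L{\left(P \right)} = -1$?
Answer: $-51$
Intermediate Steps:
$Z = -1$
$E{\left(f \right)} = 1$
$T = -25$ ($T = -13 - 12 = -25$)
$W{\left(J \right)} = -25$
$W{\left(-383 \right)} - \left(-6 - 20\right) Z E{\left(-5 \right)} = -25 - \left(-6 - 20\right) \left(-1\right) 1 = -25 - \left(-26\right) \left(-1\right) 1 = -25 - 26 \cdot 1 = -25 - 26 = -51$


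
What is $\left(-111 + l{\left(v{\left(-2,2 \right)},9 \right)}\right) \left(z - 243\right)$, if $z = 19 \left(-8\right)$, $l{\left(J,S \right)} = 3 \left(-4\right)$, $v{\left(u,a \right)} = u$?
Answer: $48585$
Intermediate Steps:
$l{\left(J,S \right)} = -12$
$z = -152$
$\left(-111 + l{\left(v{\left(-2,2 \right)},9 \right)}\right) \left(z - 243\right) = \left(-111 - 12\right) \left(-152 - 243\right) = \left(-123\right) \left(-395\right) = 48585$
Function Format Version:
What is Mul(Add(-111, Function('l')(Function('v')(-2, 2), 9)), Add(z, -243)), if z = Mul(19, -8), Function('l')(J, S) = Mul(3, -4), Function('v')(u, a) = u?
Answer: 48585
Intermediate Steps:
Function('l')(J, S) = -12
z = -152
Mul(Add(-111, Function('l')(Function('v')(-2, 2), 9)), Add(z, -243)) = Mul(Add(-111, -12), Add(-152, -243)) = Mul(-123, -395) = 48585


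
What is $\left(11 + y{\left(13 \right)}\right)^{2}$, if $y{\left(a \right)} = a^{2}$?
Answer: $32400$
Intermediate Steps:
$\left(11 + y{\left(13 \right)}\right)^{2} = \left(11 + 13^{2}\right)^{2} = \left(11 + 169\right)^{2} = 180^{2} = 32400$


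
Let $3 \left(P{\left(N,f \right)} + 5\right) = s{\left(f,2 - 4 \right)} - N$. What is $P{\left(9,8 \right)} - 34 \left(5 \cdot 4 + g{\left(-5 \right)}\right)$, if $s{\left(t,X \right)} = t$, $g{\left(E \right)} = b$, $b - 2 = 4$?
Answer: $- \frac{2668}{3} \approx -889.33$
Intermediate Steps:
$b = 6$ ($b = 2 + 4 = 6$)
$g{\left(E \right)} = 6$
$P{\left(N,f \right)} = -5 - \frac{N}{3} + \frac{f}{3}$ ($P{\left(N,f \right)} = -5 + \frac{f - N}{3} = -5 - \left(- \frac{f}{3} + \frac{N}{3}\right) = -5 - \frac{N}{3} + \frac{f}{3}$)
$P{\left(9,8 \right)} - 34 \left(5 \cdot 4 + g{\left(-5 \right)}\right) = \left(-5 - 3 + \frac{1}{3} \cdot 8\right) - 34 \left(5 \cdot 4 + 6\right) = \left(-5 - 3 + \frac{8}{3}\right) - 34 \left(20 + 6\right) = - \frac{16}{3} - 884 = - \frac{2668}{3}$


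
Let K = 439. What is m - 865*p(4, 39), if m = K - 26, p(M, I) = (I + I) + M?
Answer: -70517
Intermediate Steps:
p(M, I) = M + 2*I (p(M, I) = 2*I + M = M + 2*I)
m = 413 (m = 439 - 26 = 413)
m - 865*p(4, 39) = 413 - 865*(4 + 2*39) = 413 - 865*(4 + 78) = 413 - 865*82 = 413 - 70930 = -70517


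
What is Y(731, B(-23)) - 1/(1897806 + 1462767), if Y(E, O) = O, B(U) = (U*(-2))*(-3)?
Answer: -463759075/3360573 ≈ -138.00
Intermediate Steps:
B(U) = 6*U (B(U) = -2*U*(-3) = 6*U)
Y(731, B(-23)) - 1/(1897806 + 1462767) = 6*(-23) - 1/(1897806 + 1462767) = -138 - 1/3360573 = -463759075/3360573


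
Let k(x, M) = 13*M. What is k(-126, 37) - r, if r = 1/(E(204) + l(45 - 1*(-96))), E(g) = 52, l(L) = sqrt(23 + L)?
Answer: 305422/635 + sqrt(41)/1270 ≈ 480.98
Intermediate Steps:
r = 1/(52 + 2*sqrt(41)) (r = 1/(52 + sqrt(23 + (45 - 1*(-96)))) = 1/(52 + sqrt(23 + (45 + 96))) = 1/(52 + sqrt(23 + 141)) = 1/(52 + sqrt(164)) = 1/(52 + 2*sqrt(41)) ≈ 0.015431)
k(-126, 37) - r = 13*37 - (13/635 - sqrt(41)/1270) = 481 + (-13/635 + sqrt(41)/1270) = 305422/635 + sqrt(41)/1270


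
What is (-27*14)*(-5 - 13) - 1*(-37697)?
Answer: 44501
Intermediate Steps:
(-27*14)*(-5 - 13) - 1*(-37697) = -378*(-18) + 37697 = 6804 + 37697 = 44501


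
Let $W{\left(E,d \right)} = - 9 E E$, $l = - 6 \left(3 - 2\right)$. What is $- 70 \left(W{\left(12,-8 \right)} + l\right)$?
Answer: $91140$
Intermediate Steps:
$l = -6$ ($l = \left(-6\right) 1 = -6$)
$W{\left(E,d \right)} = - 9 E^{2}$
$- 70 \left(W{\left(12,-8 \right)} + l\right) = - 70 \left(- 9 \cdot 12^{2} - 6\right) = - 70 \left(\left(-9\right) 144 - 6\right) = - 70 \left(-1296 - 6\right) = \left(-70\right) \left(-1302\right) = 91140$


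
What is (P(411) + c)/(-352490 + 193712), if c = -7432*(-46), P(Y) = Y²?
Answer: -510793/158778 ≈ -3.2170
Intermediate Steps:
c = 341872
(P(411) + c)/(-352490 + 193712) = (411² + 341872)/(-352490 + 193712) = (168921 + 341872)/(-158778) = 510793*(-1/158778) = -510793/158778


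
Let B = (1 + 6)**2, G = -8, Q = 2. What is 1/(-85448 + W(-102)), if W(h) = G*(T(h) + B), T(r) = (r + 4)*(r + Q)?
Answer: -1/164240 ≈ -6.0887e-6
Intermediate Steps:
T(r) = (2 + r)*(4 + r) (T(r) = (r + 4)*(r + 2) = (4 + r)*(2 + r) = (2 + r)*(4 + r))
B = 49 (B = 7**2 = 49)
W(h) = -456 - 48*h - 8*h**2 (W(h) = -8*((8 + h**2 + 6*h) + 49) = -8*(57 + h**2 + 6*h) = -456 - 48*h - 8*h**2)
1/(-85448 + W(-102)) = 1/(-85448 + (-456 - 48*(-102) - 8*(-102)**2)) = 1/(-85448 + (-456 + 4896 - 8*10404)) = 1/(-85448 + (-456 + 4896 - 83232)) = 1/(-85448 - 78792) = 1/(-164240) = -1/164240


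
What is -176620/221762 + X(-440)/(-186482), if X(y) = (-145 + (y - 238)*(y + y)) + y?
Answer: -82559399875/20677310642 ≈ -3.9928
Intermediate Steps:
X(y) = -145 + y + 2*y*(-238 + y) (X(y) = (-145 + (-238 + y)*(2*y)) + y = (-145 + 2*y*(-238 + y)) + y = -145 + y + 2*y*(-238 + y))
-176620/221762 + X(-440)/(-186482) = -176620/221762 + (-145 - 475*(-440) + 2*(-440)²)/(-186482) = -176620*1/221762 + (-145 + 209000 + 2*193600)*(-1/186482) = -88310/110881 + (-145 + 209000 + 387200)*(-1/186482) = -88310/110881 + 596055*(-1/186482) = -88310/110881 - 596055/186482 = -82559399875/20677310642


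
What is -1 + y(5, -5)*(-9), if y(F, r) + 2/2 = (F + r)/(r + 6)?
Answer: 8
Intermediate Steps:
y(F, r) = -1 + (F + r)/(6 + r) (y(F, r) = -1 + (F + r)/(r + 6) = -1 + (F + r)/(6 + r))
-1 + y(5, -5)*(-9) = -1 + ((-6 + 5)/(6 - 5))*(-9) = -1 + (-1/1)*(-9) = -1 + (1*(-1))*(-9) = -1 - 1*(-9) = -1 + 9 = 8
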